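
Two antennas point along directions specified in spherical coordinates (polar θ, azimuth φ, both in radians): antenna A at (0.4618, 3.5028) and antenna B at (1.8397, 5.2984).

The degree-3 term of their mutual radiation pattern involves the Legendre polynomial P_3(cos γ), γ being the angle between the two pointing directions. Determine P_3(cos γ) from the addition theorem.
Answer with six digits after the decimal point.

Term-by-term m-sum for l=3 (normalisation 4π/7 = 1.795196):
  m=-3: (-0.017276, -0.032612) × (-0.367306, 0.069588) = (0.008615, 0.010776)  (running Σ = (0.008615, 0.010776))
  m=-2: (0.136266, 0.120098) × (0.097985, -0.232551) = (0.041281, -0.019921)  (running Σ = (0.049896, -0.009145))
  m=-1: (-0.405107, -0.153042) × (-0.111499, -0.167972) = (0.019462, 0.085111)  (running Σ = (0.069358, 0.075966))
  m=0: (0.336552, -0.000000) × (0.262441, 0.000000) = (0.088325, 0.000000)  (running Σ = (0.157683, 0.075966))
  m=1: (0.405107, -0.153042) × (0.111499, -0.167972) = (0.019462, -0.085111)  (running Σ = (0.177145, -0.009145))
  m=2: (0.136266, -0.120098) × (0.097985, 0.232551) = (0.041281, 0.019921)  (running Σ = (0.218426, 0.010776))
  m=3: (0.017276, -0.032612) × (0.367306, 0.069588) = (0.008615, -0.010776)  (running Σ = (0.227042, 0.000000))
Accumulated sum (0.227042, 0.000000); after 4π/(2l+1) scaling, (0.407584, 0.000000) ⇒ P_3 = 0.407584

0.407584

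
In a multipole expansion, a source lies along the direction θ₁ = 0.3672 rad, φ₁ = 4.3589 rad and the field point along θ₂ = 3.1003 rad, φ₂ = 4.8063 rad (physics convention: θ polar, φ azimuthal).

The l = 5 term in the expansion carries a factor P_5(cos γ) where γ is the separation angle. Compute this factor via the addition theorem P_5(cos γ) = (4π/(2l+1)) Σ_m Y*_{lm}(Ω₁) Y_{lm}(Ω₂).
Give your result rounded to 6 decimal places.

Summing Y*_{l m}(θ₁,φ₁)·Y_{l m}(θ₂,φ₂) over m ∈ [−5, 5]; prefactor 4π/(2·5+1) = 1.142397:
  [-5]  conj(Y_{5,-5})(Ω₁) = -0.00271 + 0.00054j ; Y_{5,-5}(Ω₂) = 0.00000 + 0.00000j ; Δ = -0.00000 - 0.00000j
  [-4]  conj(Y_{5,-4})(Ω₁) = 0.00355 - 0.02248j ; Y_{5,-4}(Ω₂) = -0.00000 + 0.00000j ; Δ = 0.00000 + 0.00000j
  [-3]  conj(Y_{5,-3})(Ω₁) = 0.09554 + 0.05348j ; Y_{5,-3}(Ω₂) = -0.00005 - 0.00019j ; Δ = 0.00000 - 0.00002j
  [-2]  conj(Y_{5,-2})(Ω₁) = -0.25008 + 0.21364j ; Y_{5,-2}(Ω₂) = 0.00566 - 0.00107j ; Δ = -0.00118 + 0.00148j
  [-1]  conj(Y_{5,-1})(Ω₁) = -0.18867 - 0.51133j ; Y_{5,-1}(Ω₂) = 0.00986 + 0.10468j ; Δ = 0.05166 - 0.02479j
  [+0]  conj(Y_{5,0})(Ω₁) = 0.19964 + 0.00000j ; Y_{5,0}(Ω₂) = -0.92368 + 0.00000j ; Δ = -0.18441 + 0.00000j
  [+1]  conj(Y_{5,1})(Ω₁) = 0.18867 - 0.51133j ; Y_{5,1}(Ω₂) = -0.00986 + 0.10468j ; Δ = 0.05166 + 0.02479j
  [+2]  conj(Y_{5,2})(Ω₁) = -0.25008 - 0.21364j ; Y_{5,2}(Ω₂) = 0.00566 + 0.00107j ; Δ = -0.00118 - 0.00148j
  [+3]  conj(Y_{5,3})(Ω₁) = -0.09554 + 0.05348j ; Y_{5,3}(Ω₂) = 0.00005 - 0.00019j ; Δ = 0.00000 + 0.00002j
  [+4]  conj(Y_{5,4})(Ω₁) = 0.00355 + 0.02248j ; Y_{5,4}(Ω₂) = -0.00000 - 0.00000j ; Δ = 0.00000 - 0.00000j
  [+5]  conj(Y_{5,5})(Ω₁) = 0.00271 + 0.00054j ; Y_{5,5}(Ω₂) = -0.00000 + 0.00000j ; Δ = -0.00000 + 0.00000j
Σ over m = -0.08344 + 0.00000j; ×(4π/11) → -0.09532 + 0.00000j. Real part: -0.095317

-0.095317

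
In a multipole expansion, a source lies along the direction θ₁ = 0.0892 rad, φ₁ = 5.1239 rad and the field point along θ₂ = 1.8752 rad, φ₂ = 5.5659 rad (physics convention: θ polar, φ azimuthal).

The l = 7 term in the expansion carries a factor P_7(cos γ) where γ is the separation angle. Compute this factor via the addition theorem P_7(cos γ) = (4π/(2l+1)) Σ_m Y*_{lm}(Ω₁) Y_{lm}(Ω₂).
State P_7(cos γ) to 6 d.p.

0.292928

Expand P_7 via completeness: Σ_{m} conj(Y_{7,m}) at Ω₁ times Y_{7,m} at Ω₂ —
  term(m=-7) = (-0.000000, -0.000000)   from Y*(Ω₁)=(-0.000000, -0.000000), Y(Ω₂)=(0.109249, -0.342695)
  term(m=-6) = (0.000000, 0.000000)   from Y*(Ω₁)=(0.000001, -0.000001), Y(Ω₂)=(0.168025, 0.387996)
  term(m=-5) = (-0.000001, -0.000001)   from Y*(Ω₁)=(0.000022, 0.000011), Y(Ω₂)=(-0.043938, -0.020945)
  term(m=-4) = (-0.000030, -0.000149)   from Y*(Ω₁)=(-0.000034, 0.000454), Y(Ω₂)=(-0.321524, 0.089833)
  term(m=-3) = (-0.000253, 0.001013)   from Y*(Ω₁)=(-0.005778, 0.002020), Y(Ω₂)=(0.093600, -0.142534)
  term(m=-2) = (-0.009785, 0.011933)   from Y*(Ω₁)=(-0.039198, -0.042264), Y(Ω₂)=(-0.036356, -0.265230)
  term(m=-1) = (0.065433, -0.030965)   from Y*(Ω₁)=(0.137973, -0.316141), Y(Ω₂)=(0.158152, 0.137952)
  term(m=+0) = (0.238926, 0.000000)   from Y*(Ω₁)=(0.974155, -0.000000), Y(Ω₂)=(0.245265, 0.000000)
  term(m=+1) = (0.065433, 0.030965)   from Y*(Ω₁)=(-0.137973, -0.316141), Y(Ω₂)=(-0.158152, 0.137952)
  term(m=+2) = (-0.009785, -0.011933)   from Y*(Ω₁)=(-0.039198, 0.042264), Y(Ω₂)=(-0.036356, 0.265230)
  term(m=+3) = (-0.000253, -0.001013)   from Y*(Ω₁)=(0.005778, 0.002020), Y(Ω₂)=(-0.093600, -0.142534)
  term(m=+4) = (-0.000030, 0.000149)   from Y*(Ω₁)=(-0.000034, -0.000454), Y(Ω₂)=(-0.321524, -0.089833)
  term(m=+5) = (-0.000001, 0.000001)   from Y*(Ω₁)=(-0.000022, 0.000011), Y(Ω₂)=(0.043938, -0.020945)
  term(m=+6) = (0.000000, -0.000000)   from Y*(Ω₁)=(0.000001, 0.000001), Y(Ω₂)=(0.168025, -0.387996)
  term(m=+7) = (-0.000000, 0.000000)   from Y*(Ω₁)=(0.000000, -0.000000), Y(Ω₂)=(-0.109249, -0.342695)
Accumulated sum (0.349657, 0.000000); after 4π/(2l+1) scaling, (0.292928, 0.000000) ⇒ P_7 = 0.292928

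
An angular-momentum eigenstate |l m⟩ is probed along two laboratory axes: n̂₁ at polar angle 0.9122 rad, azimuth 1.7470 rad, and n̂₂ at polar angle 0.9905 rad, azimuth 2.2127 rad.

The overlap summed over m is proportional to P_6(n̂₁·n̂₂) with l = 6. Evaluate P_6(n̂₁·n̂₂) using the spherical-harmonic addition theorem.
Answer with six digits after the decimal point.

Addition theorem: P_6(cos γ) = (4π/13) Σ_m Y*_{lm}(Ω₁) Y_{lm}(Ω₂), m = −6…6:
  term(m=-6) = (-0.018367, -0.006650)   from Y*(Ω₁)=(-0.058068, -0.102946), Y(Ω₂)=(0.125353, -0.107708)
  term(m=-5) = (-0.081731, -0.086388)   from Y*(Ω₁)=(-0.244410, 0.201629), Y(Ω₂)=(0.025475, 0.374471)
  term(m=-4) = (-0.050463, -0.167877)   from Y*(Ω₁)=(0.331704, 0.282132), Y(Ω₂)=(-0.338046, -0.218579)
  term(m=-3) = (0.002445, -0.013934)   from Y*(Ω₁)=(0.111392, -0.190722), Y(Ω₂)=(0.060059, -0.022258)
  term(m=-2) = (0.044011, -0.059186)   from Y*(Ω₁)=(0.212673, 0.078212), Y(Ω₂)=(0.092135, -0.312179)
  term(m=-1) = (0.056038, -0.028163)   from Y*(Ω₁)=(0.056171, -0.315477), Y(Ω₂)=(0.117184, 0.156766)
  term(m=+0) = (0.040209, 0.000000)   from Y*(Ω₁)=(0.144611, -0.000000), Y(Ω₂)=(0.278048, 0.000000)
  term(m=+1) = (0.056038, 0.028163)   from Y*(Ω₁)=(-0.056171, -0.315477), Y(Ω₂)=(-0.117184, 0.156766)
  term(m=+2) = (0.044011, 0.059186)   from Y*(Ω₁)=(0.212673, -0.078212), Y(Ω₂)=(0.092135, 0.312179)
  term(m=+3) = (0.002445, 0.013934)   from Y*(Ω₁)=(-0.111392, -0.190722), Y(Ω₂)=(-0.060059, -0.022258)
  term(m=+4) = (-0.050463, 0.167877)   from Y*(Ω₁)=(0.331704, -0.282132), Y(Ω₂)=(-0.338046, 0.218579)
  term(m=+5) = (-0.081731, 0.086388)   from Y*(Ω₁)=(0.244410, 0.201629), Y(Ω₂)=(-0.025475, 0.374471)
  term(m=+6) = (-0.018367, 0.006650)   from Y*(Ω₁)=(-0.058068, 0.102946), Y(Ω₂)=(0.125353, 0.107708)
Σ over m = (-0.055924, -0.000000); ×(4π/13) → (-0.054059, -0.000000). Real part: -0.054059

-0.054059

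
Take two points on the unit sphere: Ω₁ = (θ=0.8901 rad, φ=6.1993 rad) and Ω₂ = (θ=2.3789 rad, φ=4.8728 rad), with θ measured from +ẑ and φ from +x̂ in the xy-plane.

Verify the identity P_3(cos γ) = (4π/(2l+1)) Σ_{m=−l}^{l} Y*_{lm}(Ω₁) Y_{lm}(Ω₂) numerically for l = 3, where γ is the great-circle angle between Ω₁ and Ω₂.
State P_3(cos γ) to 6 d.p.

0.401774

Summing Y*_{l m}(θ₁,φ₁)·Y_{l m}(θ₂,φ₂) over m ∈ [−3, 3]; prefactor 4π/(2·3+1) = 1.795196:
  term(m=-3) = -0.01802 - 0.02002j   from Y*(Ω₁)=0.18965 - 0.04876j, Y(Ω₂)=-0.06368 - 0.12196j
  term(m=-2) = 0.12096 - 0.06430j   from Y*(Ω₁)=0.38298 - 0.06486j, Y(Ω₂)=0.33467 - 0.11121j
  term(m=-1) = 0.02145 + 0.08606j   from Y*(Ω₁)=0.24534 - 0.02063j, Y(Ω₂)=0.05754 + 0.35563j
  term(m=+0) = -0.02497 + 0.00000j   from Y*(Ω₁)=-0.23948 + 0.00000j, Y(Ω₂)=0.10428 + 0.00000j
  term(m=+1) = 0.02145 - 0.08606j   from Y*(Ω₁)=-0.24534 - 0.02063j, Y(Ω₂)=-0.05754 + 0.35563j
  term(m=+2) = 0.12096 + 0.06430j   from Y*(Ω₁)=0.38298 + 0.06486j, Y(Ω₂)=0.33467 + 0.11121j
  term(m=+3) = -0.01802 + 0.02002j   from Y*(Ω₁)=-0.18965 - 0.04876j, Y(Ω₂)=0.06368 - 0.12196j
Total Σ_m = 0.22381 + 0.00000j. Multiply by 1.795196: 0.40177 + 0.00000j. P_3(cos γ) = 0.401774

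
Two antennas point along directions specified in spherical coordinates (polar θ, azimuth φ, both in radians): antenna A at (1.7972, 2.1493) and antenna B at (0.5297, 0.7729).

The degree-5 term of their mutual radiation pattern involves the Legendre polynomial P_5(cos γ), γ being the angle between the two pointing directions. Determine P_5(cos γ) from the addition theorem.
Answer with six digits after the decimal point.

Term-by-term m-sum for l=5 (normalisation 4π/11 = 1.142397):
  [-5]  conj(Y_{5,-5})(Ω₁) = -0.100539-0.395269i ; Y_{5,-5}(Ω₂) = -0.011462+0.010112i ; Δ = +0.005150+0.003514i
  [-4]  conj(Y_{5,-4})(Ω₁) = +0.201035-0.218752i ; Y_{5,-4}(Ω₂) = -0.082451-0.004125i ; Δ = -0.017478+0.017207i
  [-3]  conj(Y_{5,-3})(Ω₁) = -0.172583-0.028687i ; Y_{5,-3}(Ω₂) = -0.173066-0.186556i ; Δ = +0.024516+0.037161i
  [-2]  conj(Y_{5,-2})(Ω₁) = -0.123299-0.280772i ; Y_{5,-2}(Ω₂) = +0.011517-0.460647i ; Δ = -0.130757+0.053564i
  [-1]  conj(Y_{5,-1})(Ω₁) = -0.059366+0.090908i ; Y_{5,-1}(Ω₂) = +0.257227-0.250876i ; Δ = +0.007536+0.038277i
  [+0]  conj(Y_{5,0})(Ω₁) = -0.305387-0.000000i ; Y_{5,0}(Ω₂) = -0.221086+0.000000i ; Δ = +0.067517+0.000000i
  [+1]  conj(Y_{5,1})(Ω₁) = +0.059366+0.090908i ; Y_{5,1}(Ω₂) = -0.257227-0.250876i ; Δ = +0.007536-0.038277i
  [+2]  conj(Y_{5,2})(Ω₁) = -0.123299+0.280772i ; Y_{5,2}(Ω₂) = +0.011517+0.460647i ; Δ = -0.130757-0.053564i
  [+3]  conj(Y_{5,3})(Ω₁) = +0.172583-0.028687i ; Y_{5,3}(Ω₂) = +0.173066-0.186556i ; Δ = +0.024516-0.037161i
  [+4]  conj(Y_{5,4})(Ω₁) = +0.201035+0.218752i ; Y_{5,4}(Ω₂) = -0.082451+0.004125i ; Δ = -0.017478-0.017207i
  [+5]  conj(Y_{5,5})(Ω₁) = +0.100539-0.395269i ; Y_{5,5}(Ω₂) = +0.011462+0.010112i ; Δ = +0.005150-0.003514i
Σ over m = -0.154549-0.000000i; ×(4π/11) → -0.176556-0.000000i. Real part: -0.176556

-0.176556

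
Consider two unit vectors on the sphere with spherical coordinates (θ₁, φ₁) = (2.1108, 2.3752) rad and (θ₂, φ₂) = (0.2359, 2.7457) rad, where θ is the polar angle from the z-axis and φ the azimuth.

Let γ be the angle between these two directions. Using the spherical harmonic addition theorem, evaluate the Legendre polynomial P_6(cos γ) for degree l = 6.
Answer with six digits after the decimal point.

Term-by-term m-sum for l=6 (normalisation 4π/13 = 0.966644):
  [-6]  conj(Y_{6,-6})(Ω₁) = -0.02188 + 0.19108j ; Y_{6,-6}(Ω₂) = -0.00006 + 0.00005j ; Δ = -0.00001 - 0.00001j
  [-5]  conj(Y_{6,-5})(Ω₁) = -0.30793 + 0.25434j ; Y_{6,-5}(Ω₂) = 0.00045 - 0.00104j ; Δ = 0.00013 + 0.00044j
  [-4]  conj(Y_{6,-4})(Ω₁) = -0.36730 - 0.02798j ; Y_{6,-4}(Ω₂) = -0.00013 + 0.01001j ; Δ = 0.00033 - 0.00367j
  [-3]  conj(Y_{6,-3})(Ω₁) = 0.01298 + 0.01455j ; Y_{6,-3}(Ω₂) = -0.02236 - 0.05549j ; Δ = 0.00052 - 0.00105j
  [-2]  conj(Y_{6,-2})(Ω₁) = -0.01322 + 0.34770j ; Y_{6,-2}(Ω₂) = 0.16845 + 0.17061j ; Δ = -0.06155 + 0.05631j
  [-1]  conj(Y_{6,-1})(Ω₁) = -0.08171 + 0.07866j ; Y_{6,-1}(Ω₂) = -0.52967 - 0.22138j ; Δ = 0.06069 - 0.02358j
  [+0]  conj(Y_{6,0})(Ω₁) = 0.31859 + 0.00000j ; Y_{6,0}(Ω₂) = 0.50305 + 0.00000j ; Δ = 0.16026 + 0.00000j
  [+1]  conj(Y_{6,1})(Ω₁) = 0.08171 + 0.07866j ; Y_{6,1}(Ω₂) = 0.52967 - 0.22138j ; Δ = 0.06069 + 0.02358j
  [+2]  conj(Y_{6,2})(Ω₁) = -0.01322 - 0.34770j ; Y_{6,2}(Ω₂) = 0.16845 - 0.17061j ; Δ = -0.06155 - 0.05631j
  [+3]  conj(Y_{6,3})(Ω₁) = -0.01298 + 0.01455j ; Y_{6,3}(Ω₂) = 0.02236 - 0.05549j ; Δ = 0.00052 + 0.00105j
  [+4]  conj(Y_{6,4})(Ω₁) = -0.36730 + 0.02798j ; Y_{6,4}(Ω₂) = -0.00013 - 0.01001j ; Δ = 0.00033 + 0.00367j
  [+5]  conj(Y_{6,5})(Ω₁) = 0.30793 + 0.25434j ; Y_{6,5}(Ω₂) = -0.00045 - 0.00104j ; Δ = 0.00013 - 0.00044j
  [+6]  conj(Y_{6,6})(Ω₁) = -0.02188 - 0.19108j ; Y_{6,6}(Ω₂) = -0.00006 - 0.00005j ; Δ = -0.00001 + 0.00001j
Σ over m = 0.16047 + 0.00000j; ×(4π/13) → 0.15512 + 0.00000j. Real part: 0.155116

0.155116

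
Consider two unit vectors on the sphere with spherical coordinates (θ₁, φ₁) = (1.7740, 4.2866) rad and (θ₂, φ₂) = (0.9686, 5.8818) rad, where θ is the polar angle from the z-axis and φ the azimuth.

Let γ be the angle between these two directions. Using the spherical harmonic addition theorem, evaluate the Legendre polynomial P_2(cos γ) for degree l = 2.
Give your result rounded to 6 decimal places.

-0.473062

Addition theorem: P_2(cos γ) = (4π/5) Σ_m Y*_{lm}(Ω₁) Y_{lm}(Ω₂), m = −2…2:
  term(m=-2) = (-0.097089, 0.004742)   from Y*(Ω₁)=(-0.244112, 0.278767), Y(Ω₂)=(0.182245, 0.188690)
  term(m=-1) = (0.001344, 0.055052)   from Y*(Ω₁)=(0.063071, 0.139065), Y(Ω₂)=(0.331971, 0.140898)
  term(m=+0) = (0.003265, 0.000000)   from Y*(Ω₁)=(-0.276857, -0.000000), Y(Ω₂)=(-0.011793, 0.000000)
  term(m=+1) = (0.001344, -0.055052)   from Y*(Ω₁)=(-0.063071, 0.139065), Y(Ω₂)=(-0.331971, 0.140898)
  term(m=+2) = (-0.097089, -0.004742)   from Y*(Ω₁)=(-0.244112, -0.278767), Y(Ω₂)=(0.182245, -0.188690)
Accumulated sum (-0.188225, 0.000000); after 4π/(2l+1) scaling, (-0.473062, 0.000000) ⇒ P_2 = -0.473062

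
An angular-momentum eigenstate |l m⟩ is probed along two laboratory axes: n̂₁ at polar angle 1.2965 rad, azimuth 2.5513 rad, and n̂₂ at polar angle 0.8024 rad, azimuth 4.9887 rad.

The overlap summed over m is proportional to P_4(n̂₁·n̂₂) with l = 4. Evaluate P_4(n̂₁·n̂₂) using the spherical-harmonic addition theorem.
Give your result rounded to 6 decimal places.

Summing Y*_{l m}(θ₁,φ₁)·Y_{l m}(θ₂,φ₂) over m ∈ [−4, 4]; prefactor 4π/(2·4+1) = 1.396263:
  m=-4: Y*=(-0.270018, -0.267344)  Y=(0.053099, -0.105695)  product (-0.042595, 0.014344)
  m=-3: Y*=(0.060106, 0.296386)  Y=(-0.238391, -0.218488)  product (0.050428, -0.083788)
  m=-2: Y*=(-0.057353, 0.139442)  Y=(-0.350496, 0.216158)  product (-0.010040, -0.061271)
  m=-1: Y*=(0.254807, -0.170716)  Y=(0.024573, 0.086657)  product (0.021055, 0.017886)
  m=+0: Y*=(0.104442, -0.000000)  Y=(-0.351724, 0.000000)  product (-0.036735, 0.000000)
  m=+1: Y*=(-0.254807, -0.170716)  Y=(-0.024573, 0.086657)  product (0.021055, -0.017886)
  m=+2: Y*=(-0.057353, -0.139442)  Y=(-0.350496, -0.216158)  product (-0.010040, 0.061271)
  m=+3: Y*=(-0.060106, 0.296386)  Y=(0.238391, -0.218488)  product (0.050428, 0.083788)
  m=+4: Y*=(-0.270018, 0.267344)  Y=(0.053099, 0.105695)  product (-0.042595, -0.014344)
Total Σ_m = (0.000963, -0.000000). Multiply by 1.396263: (0.001345, -0.000000). P_4(cos γ) = 0.001345

0.001345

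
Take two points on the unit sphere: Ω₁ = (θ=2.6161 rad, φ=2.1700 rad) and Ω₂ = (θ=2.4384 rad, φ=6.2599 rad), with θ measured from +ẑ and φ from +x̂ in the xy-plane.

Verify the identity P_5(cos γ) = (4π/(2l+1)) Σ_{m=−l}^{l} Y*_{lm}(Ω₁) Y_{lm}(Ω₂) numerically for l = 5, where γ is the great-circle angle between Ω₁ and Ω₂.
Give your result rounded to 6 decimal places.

Addition theorem: P_5(cos γ) = (4π/11) Σ_m Y*_{lm}(Ω₁) Y_{lm}(Ω₂), m = −5…5:
  [-5]  conj(Y_{5,-5})(Ω₁) = -0.002139-0.014588i ; Y_{5,-5}(Ω₂) = +0.052127+0.006096i ; Δ = -0.000023-0.000773i
  [-4]  conj(Y_{5,-4})(Ω₁) = +0.059114-0.054497i ; Y_{5,-4}(Ω₂) = -0.194917-0.018207i ; Δ = -0.012515+0.009546i
  [-3]  conj(Y_{5,-3})(Ω₁) = +0.244041+0.056321i ; Y_{5,-3}(Ω₂) = +0.395344+0.027662i ; Δ = +0.094922+0.029017i
  [-2]  conj(Y_{5,-2})(Ω₁) = +0.167131+0.427867i ; Y_{5,-2}(Ω₂) = -0.402568-0.018761i ; Δ = -0.059254-0.175381i
  [-1]  conj(Y_{5,-1})(Ω₁) = -0.206944+0.303007i ; Y_{5,-1}(Ω₂) = -0.007560-0.000176i ; Δ = +0.001618-0.002254i
  [+0]  conj(Y_{5,0})(Ω₁) = +0.212718-0.000000i ; Y_{5,0}(Ω₂) = +0.392597+0.000000i ; Δ = +0.083512+0.000000i
  [+1]  conj(Y_{5,1})(Ω₁) = +0.206944+0.303007i ; Y_{5,1}(Ω₂) = +0.007560-0.000176i ; Δ = +0.001618+0.002254i
  [+2]  conj(Y_{5,2})(Ω₁) = +0.167131-0.427867i ; Y_{5,2}(Ω₂) = -0.402568+0.018761i ; Δ = -0.059254+0.175381i
  [+3]  conj(Y_{5,3})(Ω₁) = -0.244041+0.056321i ; Y_{5,3}(Ω₂) = -0.395344+0.027662i ; Δ = +0.094922-0.029017i
  [+4]  conj(Y_{5,4})(Ω₁) = +0.059114+0.054497i ; Y_{5,4}(Ω₂) = -0.194917+0.018207i ; Δ = -0.012515-0.009546i
  [+5]  conj(Y_{5,5})(Ω₁) = +0.002139-0.014588i ; Y_{5,5}(Ω₂) = -0.052127+0.006096i ; Δ = -0.000023+0.000773i
Accumulated sum +0.133009+0.000000i; after 4π/(2l+1) scaling, +0.151950+0.000000i ⇒ P_5 = 0.151950

0.151950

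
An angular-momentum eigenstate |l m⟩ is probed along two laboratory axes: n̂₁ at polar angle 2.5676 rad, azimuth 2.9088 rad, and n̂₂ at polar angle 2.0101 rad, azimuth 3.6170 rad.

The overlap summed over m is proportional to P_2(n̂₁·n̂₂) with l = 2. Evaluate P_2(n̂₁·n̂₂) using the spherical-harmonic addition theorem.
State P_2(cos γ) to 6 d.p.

0.300244

Term-by-term m-sum for l=2 (normalisation 4π/5 = 2.513274):
  term(m=-2) = +0.005541-0.035606i   from Y*(Ω₁)=+0.101766-0.051130i, Y(Ω₂)=+0.183836-0.257516i
  term(m=-1) = +0.079563-0.068138i   from Y*(Ω₁)=+0.342757-0.081265i, Y(Ω₂)=+0.264397-0.136108i
  term(m=+0) = -0.050746+0.000000i   from Y*(Ω₁)=+0.351816-0.000000i, Y(Ω₂)=-0.144240+0.000000i
  term(m=+1) = +0.079563+0.068138i   from Y*(Ω₁)=-0.342757-0.081265i, Y(Ω₂)=-0.264397-0.136108i
  term(m=+2) = +0.005541+0.035606i   from Y*(Ω₁)=+0.101766+0.051130i, Y(Ω₂)=+0.183836+0.257516i
Σ over m = +0.119463+0.000000i; ×(4π/5) → +0.300244+0.000000i. Real part: 0.300244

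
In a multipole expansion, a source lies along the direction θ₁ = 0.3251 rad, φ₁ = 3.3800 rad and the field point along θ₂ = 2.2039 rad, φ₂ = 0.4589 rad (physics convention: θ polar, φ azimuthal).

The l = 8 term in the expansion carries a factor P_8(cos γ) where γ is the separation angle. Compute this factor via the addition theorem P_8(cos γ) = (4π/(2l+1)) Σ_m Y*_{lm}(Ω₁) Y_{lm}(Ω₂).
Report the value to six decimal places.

-0.077748

Expand P_8 via completeness: Σ_{m} conj(Y_{8,m}) at Ω₁ times Y_{8,m} at Ω₂ —
  term(m=-8) = -0.000001-0.000005i   from Y*(Ω₁)=-0.000018+0.000053i, Y(Ω₂)=-0.079379+0.046467i
  term(m=-7) = +0.000005-0.000179i   from Y*(Ω₁)=+0.000065-0.000659i, Y(Ω₂)=+0.269332-0.019076i
  term(m=-6) = +0.000537-0.002123i   from Y*(Ω₁)=+0.000697+0.004935i, Y(Ω₂)=-0.406626-0.166287i
  term(m=-5) = +0.004464-0.008825i   from Y*(Ω₁)=-0.009917-0.024918i, Y(Ω₂)=+0.244190+0.276345i
  term(m=-4) = -0.001313+0.001595i   from Y*(Ω₁)=+0.061264+0.086332i, Y(Ω₂)=+0.005107+0.018832i
  term(m=-3) = -0.084603+0.065862i   from Y*(Ω₁)=-0.226035-0.196345i, Y(Ω₂)=+0.069070-0.351376i
  term(m=-2) = -0.088096+0.041580i   from Y*(Ω₁)=+0.493191+0.254767i, Y(Ω₂)=-0.106622+0.139385i
  term(m=-1) = +0.138674-0.031082i   from Y*(Ω₁)=-0.482604-0.117287i, Y(Ω₂)=-0.256542+0.126752i
  term(m=+0) = -0.044515-0.000000i   from Y*(Ω₁)=-0.200040-0.000000i, Y(Ω₂)=+0.222531+0.000000i
  term(m=+1) = +0.138674+0.031082i   from Y*(Ω₁)=+0.482604-0.117287i, Y(Ω₂)=+0.256542+0.126752i
  term(m=+2) = -0.088096-0.041580i   from Y*(Ω₁)=+0.493191-0.254767i, Y(Ω₂)=-0.106622-0.139385i
  term(m=+3) = -0.084603-0.065862i   from Y*(Ω₁)=+0.226035-0.196345i, Y(Ω₂)=-0.069070-0.351376i
  term(m=+4) = -0.001313-0.001595i   from Y*(Ω₁)=+0.061264-0.086332i, Y(Ω₂)=+0.005107-0.018832i
  term(m=+5) = +0.004464+0.008825i   from Y*(Ω₁)=+0.009917-0.024918i, Y(Ω₂)=-0.244190+0.276345i
  term(m=+6) = +0.000537+0.002123i   from Y*(Ω₁)=+0.000697-0.004935i, Y(Ω₂)=-0.406626+0.166287i
  term(m=+7) = +0.000005+0.000179i   from Y*(Ω₁)=-0.000065-0.000659i, Y(Ω₂)=-0.269332-0.019076i
  term(m=+8) = -0.000001+0.000005i   from Y*(Ω₁)=-0.000018-0.000053i, Y(Ω₂)=-0.079379-0.046467i
Total Σ_m = -0.105179+0.000000i. Multiply by 0.739198: -0.077748+0.000000i. P_8(cos γ) = -0.077748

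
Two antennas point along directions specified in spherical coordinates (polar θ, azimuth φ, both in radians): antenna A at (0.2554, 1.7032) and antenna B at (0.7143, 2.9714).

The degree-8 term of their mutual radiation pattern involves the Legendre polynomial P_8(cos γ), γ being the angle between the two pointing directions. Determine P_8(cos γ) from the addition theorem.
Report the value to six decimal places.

Summing Y*_{l m}(θ₁,φ₁)·Y_{l m}(θ₂,φ₂) over m ∈ [−8, 8]; prefactor 4π/(2·8+1) = 0.739198:
  m=-8: Y*=(0.000004, 0.000007)  Y=(0.003631, 0.017100)  product (-0.000000, 0.000000)
  m=-7: Y*=(0.000105, -0.000079)  Y=(-0.029873, -0.074912)  product (-0.000009, -0.000005)
  m=-6: Y*=(-0.000894, -0.000911)  Y=(0.117529, 0.191849)  product (0.000070, -0.000279)
  m=-5: Y*=(-0.005496, 0.007052)  Y=(-0.271827, -0.310031)  product (0.003680, -0.000213)
  m=-4: Y*=(0.039990, 0.023410)  Y=(0.355344, 0.287806)  product (0.007473, 0.019828)
  m=-3: Y*=(0.067686, -0.161346)  Y=(-0.140335, -0.078604)  product (-0.022181, 0.017322)
  m=-2: Y*=(-0.435019, -0.117967)  Y=(-0.281829, -0.099815)  product (0.110826, 0.076668)
  m=-1: Y*=(-0.086526, 0.649679)  Y=(0.316410, 0.054377)  product (-0.062705, 0.200860)
  m=+0: Y*=(0.147231, -0.000000)  Y=(0.207524, 0.000000)  product (0.030554, 0.000000)
  m=+1: Y*=(0.086526, 0.649679)  Y=(-0.316410, 0.054377)  product (-0.062705, -0.200860)
  m=+2: Y*=(-0.435019, 0.117967)  Y=(-0.281829, 0.099815)  product (0.110826, -0.076668)
  m=+3: Y*=(-0.067686, -0.161346)  Y=(0.140335, -0.078604)  product (-0.022181, -0.017322)
  m=+4: Y*=(0.039990, -0.023410)  Y=(0.355344, -0.287806)  product (0.007473, -0.019828)
  m=+5: Y*=(0.005496, 0.007052)  Y=(0.271827, -0.310031)  product (0.003680, 0.000213)
  m=+6: Y*=(-0.000894, 0.000911)  Y=(0.117529, -0.191849)  product (0.000070, 0.000279)
  m=+7: Y*=(-0.000105, -0.000079)  Y=(0.029873, -0.074912)  product (-0.000009, 0.000005)
  m=+8: Y*=(0.000004, -0.000007)  Y=(0.003631, -0.017100)  product (-0.000000, -0.000000)
Total Σ_m = (0.104860, 0.000000). Multiply by 0.739198: (0.077512, 0.000000). P_8(cos γ) = 0.077512

0.077512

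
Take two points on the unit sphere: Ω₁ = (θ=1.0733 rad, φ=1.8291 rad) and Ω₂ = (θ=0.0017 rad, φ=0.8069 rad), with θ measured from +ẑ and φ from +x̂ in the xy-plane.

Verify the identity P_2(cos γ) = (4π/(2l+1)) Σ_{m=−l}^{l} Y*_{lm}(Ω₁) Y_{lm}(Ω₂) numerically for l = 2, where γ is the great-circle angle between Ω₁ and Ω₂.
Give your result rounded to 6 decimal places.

-0.157266

Expand P_2 via completeness: Σ_{m} conj(Y_{2,m}) at Ω₁ times Y_{2,m} at Ω₂ —
  term(m=-2) = -0.000000+0.000000i   from Y*(Ω₁)=-0.259374-0.147341i, Y(Ω₂)=-0.000000-0.000001i
  term(m=-1) = +0.000222+0.000363i   from Y*(Ω₁)=-0.082760+0.313241i, Y(Ω₂)=+0.000908-0.000948i
  term(m=+0) = -0.063018-0.000000i   from Y*(Ω₁)=-0.099905-0.000000i, Y(Ω₂)=+0.630780+0.000000i
  term(m=+1) = +0.000222-0.000363i   from Y*(Ω₁)=+0.082760+0.313241i, Y(Ω₂)=-0.000908-0.000948i
  term(m=+2) = -0.000000-0.000000i   from Y*(Ω₁)=-0.259374+0.147341i, Y(Ω₂)=-0.000000+0.000001i
Accumulated sum -0.062574-0.000000i; after 4π/(2l+1) scaling, -0.157266-0.000000i ⇒ P_2 = -0.157266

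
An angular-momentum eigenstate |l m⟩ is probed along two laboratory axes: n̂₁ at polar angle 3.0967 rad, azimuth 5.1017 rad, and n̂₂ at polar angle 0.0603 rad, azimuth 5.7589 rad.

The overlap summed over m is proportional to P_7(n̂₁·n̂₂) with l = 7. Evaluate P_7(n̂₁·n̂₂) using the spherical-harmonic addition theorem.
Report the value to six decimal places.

-0.865593

Expand P_7 via completeness: Σ_{m} conj(Y_{7,m}) at Ω₁ times Y_{7,m} at Ω₂ —
  m=-7: Y*=-0.00000 - 0.00000j  Y=-0.00000 - 0.00000j  product -0.00000 + 0.00000j
  m=-6: Y*=-0.00000 + 0.00000j  Y=-0.00000 - 0.00000j  product 0.00000 - 0.00000j
  m=-5: Y*=0.00000 + 0.00000j  Y=-0.00000 + 0.00000j  product -0.00000 + 0.00000j
  m=-4: Y*=-0.00000 - 0.00003j  Y=-0.00005 + 0.00008j  product 0.00000 + 0.00000j
  m=-3: Y*=-0.00073 + 0.00031j  Y=-0.00000 + 0.00192j  product -0.00000 - 0.00000j
  m=-2: Y*=0.01068 + 0.01053j  Y=0.01340 + 0.02328j  product -0.00010 + 0.00039j
  m=-1: Y*=0.06869 - 0.16743j  Y=0.20807 + 0.12032j  product 0.03444 - 0.02657j
  m=+0: Y*=-1.06194 + 0.00000j  Y=1.03763 + 0.00000j  product -1.10189 + 0.00000j
  m=+1: Y*=-0.06869 - 0.16743j  Y=-0.20807 + 0.12032j  product 0.03444 + 0.02657j
  m=+2: Y*=0.01068 - 0.01053j  Y=0.01340 - 0.02328j  product -0.00010 - 0.00039j
  m=+3: Y*=0.00073 + 0.00031j  Y=0.00000 + 0.00192j  product -0.00000 + 0.00000j
  m=+4: Y*=-0.00000 + 0.00003j  Y=-0.00005 - 0.00008j  product 0.00000 - 0.00000j
  m=+5: Y*=-0.00000 + 0.00000j  Y=0.00000 + 0.00000j  product -0.00000 - 0.00000j
  m=+6: Y*=-0.00000 - 0.00000j  Y=-0.00000 + 0.00000j  product 0.00000 + 0.00000j
  m=+7: Y*=0.00000 - 0.00000j  Y=0.00000 - 0.00000j  product -0.00000 - 0.00000j
Total Σ_m = -1.03323 + 0.00000j. Multiply by 0.837758: -0.86559 + 0.00000j. P_7(cos γ) = -0.865593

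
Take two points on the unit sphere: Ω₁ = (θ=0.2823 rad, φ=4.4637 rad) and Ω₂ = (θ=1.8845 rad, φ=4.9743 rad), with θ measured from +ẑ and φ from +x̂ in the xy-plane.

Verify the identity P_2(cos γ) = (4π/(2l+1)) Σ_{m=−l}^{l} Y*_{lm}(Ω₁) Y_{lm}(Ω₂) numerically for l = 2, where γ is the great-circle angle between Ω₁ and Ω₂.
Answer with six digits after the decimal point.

Summing Y*_{l m}(θ₁,φ₁)·Y_{l m}(θ₂,φ₂) over m ∈ [−2, 2]; prefactor 4π/(2·2+1) = 2.513274:
  m=-2: Y*=-0.026343+0.014301i  Y=-0.302630+0.174813i  product +0.005472-0.008933i
  m=-1: Y*=-0.050873-0.200328i  Y=-0.058715-0.219028i  product -0.040891+0.022905i
  m=+0: Y*=+0.557361-0.000000i  Y=-0.225293+0.000000i  product -0.125570+0.000000i
  m=+1: Y*=+0.050873-0.200328i  Y=+0.058715-0.219028i  product -0.040891-0.022905i
  m=+2: Y*=-0.026343-0.014301i  Y=-0.302630-0.174813i  product +0.005472+0.008933i
Total Σ_m = -0.196407+0.000000i. Multiply by 2.513274: -0.493624+0.000000i. P_2(cos γ) = -0.493624

-0.493624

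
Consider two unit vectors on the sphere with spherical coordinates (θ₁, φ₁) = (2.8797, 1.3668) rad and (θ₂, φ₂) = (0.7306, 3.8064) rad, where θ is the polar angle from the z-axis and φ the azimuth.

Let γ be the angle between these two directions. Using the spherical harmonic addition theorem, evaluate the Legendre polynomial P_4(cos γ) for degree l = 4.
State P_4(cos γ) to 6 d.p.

Term-by-term m-sum for l=4 (normalisation 4π/9 = 1.396263):
  term(m=-4) = -0.00016 + 0.00006j   from Y*(Ω₁)=0.00136 - 0.00145j, Y(Ω₂)=-0.07774 - 0.04071j
  term(m=-3) = -0.00296 + 0.00500j   from Y*(Ω₁)=0.01205 + 0.01717j, Y(Ω₂)=0.11387 + 0.25253j
  term(m=-2) = 0.00884 + 0.05252j   from Y*(Ω₁)=-0.11384 + 0.04921j, Y(Ω₂)=0.10257 - 0.41702j
  term(m=-1) = 0.06621 + 0.05599j   from Y*(Ω₁)=-0.08462 - 0.40906j, Y(Ω₂)=-0.16337 + 0.12805j
  term(m=+0) = -0.17598 + 0.00000j   from Y*(Ω₁)=0.57927 + 0.00000j, Y(Ω₂)=-0.30380 + 0.00000j
  term(m=+1) = 0.06621 - 0.05599j   from Y*(Ω₁)=0.08462 - 0.40906j, Y(Ω₂)=0.16337 + 0.12805j
  term(m=+2) = 0.00884 - 0.05252j   from Y*(Ω₁)=-0.11384 - 0.04921j, Y(Ω₂)=0.10257 + 0.41702j
  term(m=+3) = -0.00296 - 0.00500j   from Y*(Ω₁)=-0.01205 + 0.01717j, Y(Ω₂)=-0.11387 + 0.25253j
  term(m=+4) = -0.00016 - 0.00006j   from Y*(Ω₁)=0.00136 + 0.00145j, Y(Ω₂)=-0.07774 + 0.04071j
Total Σ_m = -0.03214 - 0.00000j. Multiply by 1.396263: -0.04488 - 0.00000j. P_4(cos γ) = -0.044881

-0.044881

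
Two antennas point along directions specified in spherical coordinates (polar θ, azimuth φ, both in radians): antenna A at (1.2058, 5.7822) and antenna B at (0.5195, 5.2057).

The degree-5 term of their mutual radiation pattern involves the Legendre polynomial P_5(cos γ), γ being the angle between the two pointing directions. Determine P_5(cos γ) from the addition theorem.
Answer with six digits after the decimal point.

Summing Y*_{l m}(θ₁,φ₁)·Y_{l m}(θ₂,φ₂) over m ∈ [−5, 5]; prefactor 4π/(2·5+1) = 1.142397:
  m=-5: -0.26544 - 0.19626j × 0.00875 - 0.01093j = -0.00447 + 0.00118j  (running Σ = -0.00447 + 0.00118j)
  m=-4: -0.16743 - 0.36206j × -0.03031 - 0.07121j = -0.02071 + 0.02290j  (running Σ = -0.02517 + 0.02408j)
  m=-3: 0.00280 - 0.04127j × -0.24372 - 0.02221j = -0.00160 + 0.01000j  (running Σ = -0.02677 + 0.03408j)
  m=-2: -0.17565 + 0.27475j × -0.25209 + 0.38128j = -0.06048 - 0.13623j  (running Σ = -0.08725 - 0.10216j)
  m=-1: -0.11621 + 0.06363j × 0.17881 + 0.33257j = -0.04194 - 0.02727j  (running Σ = -0.12919 - 0.12943j)
  m=0: 0.29656 + 0.00000j × -0.20050 + 0.00000j = -0.05946 + 0.00000j  (running Σ = -0.18865 - 0.12943j)
  m=1: 0.11621 + 0.06363j × -0.17881 + 0.33257j = -0.04194 + 0.02727j  (running Σ = -0.23059 - 0.10216j)
  m=2: -0.17565 - 0.27475j × -0.25209 - 0.38128j = -0.06048 + 0.13623j  (running Σ = -0.29107 + 0.03408j)
  m=3: -0.00280 - 0.04127j × 0.24372 - 0.02221j = -0.00160 - 0.01000j  (running Σ = -0.29267 + 0.02408j)
  m=4: -0.16743 + 0.36206j × -0.03031 + 0.07121j = -0.02071 - 0.02290j  (running Σ = -0.31338 + 0.00118j)
  m=5: 0.26544 - 0.19626j × -0.00875 - 0.01093j = -0.00447 - 0.00118j  (running Σ = -0.31784 - 0.00000j)
Total Σ_m = -0.31784 - 0.00000j. Multiply by 1.142397: -0.36310 - 0.00000j. P_5(cos γ) = -0.363103

-0.363103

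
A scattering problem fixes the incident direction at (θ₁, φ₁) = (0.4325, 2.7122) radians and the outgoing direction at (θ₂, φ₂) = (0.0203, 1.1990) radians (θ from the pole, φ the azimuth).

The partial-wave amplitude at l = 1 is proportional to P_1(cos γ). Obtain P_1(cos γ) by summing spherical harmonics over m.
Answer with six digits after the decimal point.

0.908223

Addition theorem: P_1(cos γ) = (4π/3) Σ_m Y*_{lm}(Ω₁) Y_{lm}(Ω₂), m = −1…1:
  [-1]  conj(Y_{1,-1})(Ω₁) = -0.131665+0.060288i ; Y_{1,-1}(Ω₂) = +0.002548-0.006534i ; Δ = +0.000058+0.001014i
  [+0]  conj(Y_{1,0})(Ω₁) = +0.443612-0.000000i ; Y_{1,0}(Ω₂) = +0.488502+0.000000i ; Δ = +0.216705+0.000000i
  [+1]  conj(Y_{1,1})(Ω₁) = +0.131665+0.060288i ; Y_{1,1}(Ω₂) = -0.002548-0.006534i ; Δ = +0.000058-0.001014i
Total Σ_m = +0.216822+0.000000i. Multiply by 4.188790: +0.908223+0.000000i. P_1(cos γ) = 0.908223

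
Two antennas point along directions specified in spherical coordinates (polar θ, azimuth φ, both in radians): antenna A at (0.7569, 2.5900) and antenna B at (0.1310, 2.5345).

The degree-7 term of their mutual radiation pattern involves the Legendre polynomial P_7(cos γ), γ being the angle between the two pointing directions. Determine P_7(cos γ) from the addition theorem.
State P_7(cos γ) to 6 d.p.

Term-by-term m-sum for l=7 (normalisation 4π/15 = 0.837758):
  m=-7: 0.02707 - 0.02372j × 0.00000 + 0.00000j = 0.00000 + 0.00000j  (running Σ = 0.00000 + 0.00000j)
  m=-6: -0.14058 + 0.02384j × -0.00001 - 0.00000j = 0.00000 + 0.00000j  (running Σ = 0.00000 + 0.00000j)
  m=-5: 0.30494 + 0.12308j × 0.00016 - 0.00002j = 0.00005 + 0.00001j  (running Σ = 0.00005 + 0.00002j)
  m=-4: -0.27251 - 0.36942j × -0.00157 + 0.00136j = 0.00093 + 0.00021j  (running Σ = 0.00098 + 0.00022j)
  m=-3: 0.02422 + 0.28767j × 0.00466 - 0.01822j = 0.00536 + 0.00090j  (running Σ = 0.00634 + 0.00112j)
  m=-2: -0.07721 + 0.15291j × 0.04162 + 0.11171j = -0.02029 - 0.00226j  (running Σ = -0.01396 - 0.00114j)
  m=-1: 0.32066 - 0.19730j × -0.38962 - 0.27063j = -0.17834 - 0.00991j  (running Σ = -0.19229 - 0.01105j)
  m=0: 0.06168 + 0.00000j × 0.84524 + 0.00000j = 0.05214 + 0.00000j  (running Σ = -0.14016 - 0.01105j)
  m=1: -0.32066 - 0.19730j × 0.38962 - 0.27063j = -0.17834 + 0.00991j  (running Σ = -0.31849 - 0.00114j)
  m=2: -0.07721 - 0.15291j × 0.04162 - 0.11171j = -0.02029 + 0.00226j  (running Σ = -0.33879 + 0.00112j)
  m=3: -0.02422 + 0.28767j × -0.00466 - 0.01822j = 0.00536 - 0.00090j  (running Σ = -0.33343 + 0.00022j)
  m=4: -0.27251 + 0.36942j × -0.00157 - 0.00136j = 0.00093 - 0.00021j  (running Σ = -0.33250 + 0.00002j)
  m=5: -0.30494 + 0.12308j × -0.00016 - 0.00002j = 0.00005 - 0.00001j  (running Σ = -0.33245 + 0.00000j)
  m=6: -0.14058 - 0.02384j × -0.00001 + 0.00000j = 0.00000 - 0.00000j  (running Σ = -0.33245 + 0.00000j)
  m=7: -0.02707 - 0.02372j × -0.00000 + 0.00000j = 0.00000 - 0.00000j  (running Σ = -0.33245 + 0.00000j)
Total Σ_m = -0.33245 + 0.00000j. Multiply by 0.837758: -0.27851 + 0.00000j. P_7(cos γ) = -0.278512

-0.278512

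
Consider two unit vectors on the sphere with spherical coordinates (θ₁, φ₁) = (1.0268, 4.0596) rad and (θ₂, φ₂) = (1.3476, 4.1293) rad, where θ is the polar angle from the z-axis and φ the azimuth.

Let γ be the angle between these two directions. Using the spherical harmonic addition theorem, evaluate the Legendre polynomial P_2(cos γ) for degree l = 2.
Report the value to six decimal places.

0.845093

Summing Y*_{l m}(θ₁,φ₁)·Y_{l m}(θ₂,φ₂) over m ∈ [−2, 2]; prefactor 4π/(2·2+1) = 2.513274:
  term(m=-2) = (0.102880, -0.014435)   from Y*(Ω₁)=(-0.074129, 0.272916), Y(Ω₂)=(-0.144613, -0.337686)
  term(m=-1) = (0.056914, -0.003973)   from Y*(Ω₁)=(-0.207806, -0.271779), Y(Ω₂)=(-0.091819, 0.139206)
  term(m=+0) = (0.016664, 0.000000)   from Y*(Ω₁)=(-0.061942, -0.000000), Y(Ω₂)=(-0.269034, 0.000000)
  term(m=+1) = (0.056914, 0.003973)   from Y*(Ω₁)=(0.207806, -0.271779), Y(Ω₂)=(0.091819, 0.139206)
  term(m=+2) = (0.102880, 0.014435)   from Y*(Ω₁)=(-0.074129, -0.272916), Y(Ω₂)=(-0.144613, 0.337686)
Accumulated sum (0.336252, 0.000000); after 4π/(2l+1) scaling, (0.845093, 0.000000) ⇒ P_2 = 0.845093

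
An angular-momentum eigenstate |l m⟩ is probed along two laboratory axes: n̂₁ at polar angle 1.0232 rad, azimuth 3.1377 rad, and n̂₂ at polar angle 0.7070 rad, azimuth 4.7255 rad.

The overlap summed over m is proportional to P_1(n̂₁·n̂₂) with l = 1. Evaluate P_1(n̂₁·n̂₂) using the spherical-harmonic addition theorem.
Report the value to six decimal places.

Term-by-term m-sum for l=1 (normalisation 4π/3 = 4.188790):
  m=-1: -0.294973+0.001148i × +0.002942+0.224398i = -0.001126-0.066188i  (running Σ = -0.001126-0.066188i)
  m=0: +0.254384-0.000000i × +0.371491+0.000000i = +0.094502+0.000000i  (running Σ = +0.093376-0.066188i)
  m=1: +0.294973+0.001148i × -0.002942+0.224398i = -0.001126+0.066188i  (running Σ = +0.092250+0.000000i)
Total Σ_m = +0.092250+0.000000i. Multiply by 4.188790: +0.386418+0.000000i. P_1(cos γ) = 0.386418

0.386418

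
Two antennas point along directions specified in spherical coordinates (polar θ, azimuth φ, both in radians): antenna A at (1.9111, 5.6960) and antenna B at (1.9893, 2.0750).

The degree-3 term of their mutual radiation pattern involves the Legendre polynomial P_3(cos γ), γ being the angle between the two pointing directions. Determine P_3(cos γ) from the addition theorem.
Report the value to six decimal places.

0.321997

Term-by-term m-sum for l=3 (normalisation 4π/7 = 1.795196):
  m=-3: Y*=-0.066264-0.343143i  Y=+0.317718+0.018507i  product -0.014702-0.110249i
  m=-2: Y*=-0.117038+0.279603i  Y=+0.184882-0.293332i  product +0.060378+0.086025i
  m=-1: Y*=-0.112348+0.074766i  Y=+0.024854+0.045044i  product -0.006160-0.003202i
  m=+0: Y*=+0.304288-0.000000i  Y=+0.329735+0.000000i  product +0.100334+0.000000i
  m=+1: Y*=+0.112348+0.074766i  Y=-0.024854+0.045044i  product -0.006160+0.003202i
  m=+2: Y*=-0.117038-0.279603i  Y=+0.184882+0.293332i  product +0.060378-0.086025i
  m=+3: Y*=+0.066264-0.343143i  Y=-0.317718+0.018507i  product -0.014702+0.110249i
Total Σ_m = +0.179366+0.000000i. Multiply by 1.795196: +0.321997+0.000000i. P_3(cos γ) = 0.321997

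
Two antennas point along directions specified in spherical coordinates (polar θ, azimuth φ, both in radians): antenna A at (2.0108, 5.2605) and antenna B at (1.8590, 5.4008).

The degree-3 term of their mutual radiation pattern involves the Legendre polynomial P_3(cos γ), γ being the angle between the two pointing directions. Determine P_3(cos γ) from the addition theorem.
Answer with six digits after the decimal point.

Expand P_3 via completeness: Σ_{m} conj(Y_{3,m}) at Ω₁ times Y_{3,m} at Ω₂ —
  [-3]  conj(Y_{3,-3})(Ω₁) = -0.308162-0.022702i ; Y_{3,-3}(Ω₂) = -0.323663+0.174487i ; Δ = +0.103702-0.046422i
  [-2]  conj(Y_{3,-2})(Ω₁) = +0.162829+0.316952i ; Y_{3,-2}(Ω₂) = +0.051469-0.262005i ; Δ = +0.091424-0.026349i
  [-1]  conj(Y_{3,-1})(Ω₁) = -0.014149+0.023175i ; Y_{3,-1}(Ω₂) = -0.117336-0.142629i ; Δ = +0.004966-0.000701i
  [+0]  conj(Y_{3,0})(Ω₁) = +0.332664-0.000000i ; Y_{3,0}(Ω₂) = +0.275360+0.000000i ; Δ = +0.091602+0.000000i
  [+1]  conj(Y_{3,1})(Ω₁) = +0.014149+0.023175i ; Y_{3,1}(Ω₂) = +0.117336-0.142629i ; Δ = +0.004966+0.000701i
  [+2]  conj(Y_{3,2})(Ω₁) = +0.162829-0.316952i ; Y_{3,2}(Ω₂) = +0.051469+0.262005i ; Δ = +0.091424+0.026349i
  [+3]  conj(Y_{3,3})(Ω₁) = +0.308162-0.022702i ; Y_{3,3}(Ω₂) = +0.323663+0.174487i ; Δ = +0.103702+0.046422i
Accumulated sum +0.491785+0.000000i; after 4π/(2l+1) scaling, +0.882850+0.000000i ⇒ P_3 = 0.882850

0.882850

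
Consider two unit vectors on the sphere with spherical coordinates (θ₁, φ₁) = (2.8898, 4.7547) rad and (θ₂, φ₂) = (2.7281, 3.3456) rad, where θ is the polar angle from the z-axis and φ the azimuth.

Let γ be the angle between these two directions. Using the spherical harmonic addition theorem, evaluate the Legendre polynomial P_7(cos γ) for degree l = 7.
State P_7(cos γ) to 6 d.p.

-0.357387

Summing Y*_{l m}(θ₁,φ₁)·Y_{l m}(θ₂,φ₂) over m ∈ [−7, 7]; prefactor 4π/(2·7+1) = 0.837758:
  term(m=-7) = -0.00000 - 0.00000j   from Y*(Ω₁)=-0.00001 + 0.00003j, Y(Ω₂)=-0.00012 + 0.00084j
  term(m=-6) = -0.00000 + 0.00000j   from Y*(Ω₁)=0.00042 + 0.00011j, Y(Ω₂)=-0.00245 + 0.00678j
  term(m=-5) = 0.00011 + 0.00010j   from Y*(Ω₁)=0.00083 - 0.00385j, Y(Ω₂)=-0.01991 + 0.03242j
  term(m=-4) = 0.00278 - 0.00210j   from Y*(Ω₁)=-0.02481 - 0.00424j, Y(Ω₂)=-0.09482 + 0.10082j
  term(m=-3) = -0.01846 - 0.03503j   from Y*(Ω₁)=-0.01449 + 0.11353j, Y(Ω₂)=-0.28319 + 0.19878j
  term(m=-2) = -0.18094 + 0.06064j   from Y*(Ω₁)=0.35262 + 0.02991j, Y(Ω₂)=-0.49498 + 0.21397j
  term(m=-1) = 0.03455 + 0.21181j   from Y*(Ω₁)=0.02702 - 0.63811j, Y(Ω₂)=-0.32905 + 0.06808j
  term(m=+0) = -0.10266 + 0.00000j   from Y*(Ω₁)=-0.31602 + 0.00000j, Y(Ω₂)=0.32487 + 0.00000j
  term(m=+1) = 0.03455 - 0.21181j   from Y*(Ω₁)=-0.02702 - 0.63811j, Y(Ω₂)=0.32905 + 0.06808j
  term(m=+2) = -0.18094 - 0.06064j   from Y*(Ω₁)=0.35262 - 0.02991j, Y(Ω₂)=-0.49498 - 0.21397j
  term(m=+3) = -0.01846 + 0.03503j   from Y*(Ω₁)=0.01449 + 0.11353j, Y(Ω₂)=0.28319 + 0.19878j
  term(m=+4) = 0.00278 + 0.00210j   from Y*(Ω₁)=-0.02481 + 0.00424j, Y(Ω₂)=-0.09482 - 0.10082j
  term(m=+5) = 0.00011 - 0.00010j   from Y*(Ω₁)=-0.00083 - 0.00385j, Y(Ω₂)=0.01991 + 0.03242j
  term(m=+6) = -0.00000 - 0.00000j   from Y*(Ω₁)=0.00042 - 0.00011j, Y(Ω₂)=-0.00245 - 0.00678j
  term(m=+7) = -0.00000 + 0.00000j   from Y*(Ω₁)=0.00001 + 0.00003j, Y(Ω₂)=0.00012 + 0.00084j
Accumulated sum -0.42660 - 0.00000j; after 4π/(2l+1) scaling, -0.35739 - 0.00000j ⇒ P_7 = -0.357387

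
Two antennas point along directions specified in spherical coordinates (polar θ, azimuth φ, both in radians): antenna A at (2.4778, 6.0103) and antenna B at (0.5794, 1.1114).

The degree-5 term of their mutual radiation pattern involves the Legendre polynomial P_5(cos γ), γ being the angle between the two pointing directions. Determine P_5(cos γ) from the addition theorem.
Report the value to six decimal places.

Term-by-term m-sum for l=5 (normalisation 4π/11 = 1.142397):
  m=-5: +0.008443-0.040329i × +0.017076+0.015165i = +0.000756-0.000561i  (running Σ = +0.000756-0.000561i)
  m=-4: -0.076811+0.147809i × -0.029098+0.106469i = -0.013502-0.012479i  (running Σ = -0.012746-0.013040i)
  m=-3: +0.253363-0.270802i × -0.295489+0.057628i = -0.059260+0.094620i  (running Σ = -0.072006+0.081580i)
  m=-2: -0.373003+0.226525i × -0.283933-0.371946i = +0.190163+0.074419i  (running Σ = +0.118156+0.155999i)
  m=-1: +0.075506-0.021132i × +0.116120-0.234730i = +0.003808-0.020177i  (running Σ = +0.121964+0.135822i)
  m=0: +0.385000-0.000000i × -0.305920+0.000000i = -0.117779+0.000000i  (running Σ = +0.004185+0.135822i)
  m=1: -0.075506-0.021132i × -0.116120-0.234730i = +0.003808+0.020177i  (running Σ = +0.007992+0.155999i)
  m=2: -0.373003-0.226525i × -0.283933+0.371946i = +0.190163-0.074419i  (running Σ = +0.198155+0.081580i)
  m=3: -0.253363-0.270802i × +0.295489+0.057628i = -0.059260-0.094620i  (running Σ = +0.138895-0.013040i)
  m=4: -0.076811-0.147809i × -0.029098-0.106469i = -0.013502+0.012479i  (running Σ = +0.125393-0.000561i)
  m=5: -0.008443-0.040329i × -0.017076+0.015165i = +0.000756+0.000561i  (running Σ = +0.126149-0.000000i)
Total Σ_m = +0.126149-0.000000i. Multiply by 1.142397: +0.144112-0.000000i. P_5(cos γ) = 0.144112

0.144112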